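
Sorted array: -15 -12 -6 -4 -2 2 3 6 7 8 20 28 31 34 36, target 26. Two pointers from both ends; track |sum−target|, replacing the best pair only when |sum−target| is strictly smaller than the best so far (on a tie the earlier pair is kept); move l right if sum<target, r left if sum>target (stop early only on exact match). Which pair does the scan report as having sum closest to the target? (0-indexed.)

[0,14] -15+36=21 d=5 * → l++
[1,14] -12+36=24 d=2 * → l++
[2,14] -6+36=30 d=4 → r--
[2,13] -6+34=28 d=2 → r--
[2,12] -6+31=25 d=1 * → l++
[3,12] -4+31=27 d=1 → r--
[3,11] -4+28=24 d=2 → l++
[4,11] -2+28=26 d=0 * → stop

pair (-2, 28) with sum 26 (|Δ|=0)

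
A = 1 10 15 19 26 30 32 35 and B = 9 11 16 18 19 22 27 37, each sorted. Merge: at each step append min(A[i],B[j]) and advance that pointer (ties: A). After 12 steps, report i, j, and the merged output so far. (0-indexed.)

[i=0,j=0] A[i]=1<=B[j]=9 take 1 → i++
[i=1,j=0] A[i]=10>B[j]=9 take 9 → j++
[i=1,j=1] A[i]=10<=B[j]=11 take 10 → i++
[i=2,j=1] A[i]=15>B[j]=11 take 11 → j++
[i=2,j=2] A[i]=15<=B[j]=16 take 15 → i++
[i=3,j=2] A[i]=19>B[j]=16 take 16 → j++
[i=3,j=3] A[i]=19>B[j]=18 take 18 → j++
[i=3,j=4] A[i]=19<=B[j]=19 take 19 → i++
[i=4,j=4] A[i]=26>B[j]=19 take 19 → j++
[i=4,j=5] A[i]=26>B[j]=22 take 22 → j++
[i=4,j=6] A[i]=26<=B[j]=27 take 26 → i++
[i=5,j=6] A[i]=30>B[j]=27 take 27 → j++

i=5, j=7, merged so far=[1, 9, 10, 11, 15, 16, 18, 19, 19, 22, 26, 27]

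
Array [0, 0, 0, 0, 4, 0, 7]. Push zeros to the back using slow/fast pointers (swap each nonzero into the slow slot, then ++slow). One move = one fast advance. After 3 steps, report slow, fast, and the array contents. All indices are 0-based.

slow=0 fast=0: a[fast]=0, fast++
slow=0 fast=1: a[fast]=0, fast++
slow=0 fast=2: a[fast]=0, fast++

slow=0, fast=3, a=[0, 0, 0, 0, 4, 0, 7]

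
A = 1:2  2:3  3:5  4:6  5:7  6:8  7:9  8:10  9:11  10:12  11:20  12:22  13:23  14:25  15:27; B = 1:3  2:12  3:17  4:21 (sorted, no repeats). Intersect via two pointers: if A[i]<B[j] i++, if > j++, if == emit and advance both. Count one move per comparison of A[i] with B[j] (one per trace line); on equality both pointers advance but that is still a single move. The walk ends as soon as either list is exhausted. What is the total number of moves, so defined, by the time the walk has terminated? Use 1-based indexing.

13 moves

[i=1,j=1] 2<3 → i++
[i=2,j=1] 3==3 emit → i++,j++
[i=3,j=2] 5<12 → i++
[i=4,j=2] 6<12 → i++
[i=5,j=2] 7<12 → i++
[i=6,j=2] 8<12 → i++
[i=7,j=2] 9<12 → i++
[i=8,j=2] 10<12 → i++
[i=9,j=2] 11<12 → i++
[i=10,j=2] 12==12 emit → i++,j++
[i=11,j=3] 20>17 → j++
[i=11,j=4] 20<21 → i++
[i=12,j=4] 22>21 → j++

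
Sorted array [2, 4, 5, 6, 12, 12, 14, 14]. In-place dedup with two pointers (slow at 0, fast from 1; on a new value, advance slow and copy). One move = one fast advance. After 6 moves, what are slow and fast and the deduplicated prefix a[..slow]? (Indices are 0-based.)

slow=0 fast=1: a[fast]=4≠a[slow]=2 write a[1]=4, slow++,fast++
slow=1 fast=2: a[fast]=5≠a[slow]=4 write a[2]=5, slow++,fast++
slow=2 fast=3: a[fast]=6≠a[slow]=5 write a[3]=6, slow++,fast++
slow=3 fast=4: a[fast]=12≠a[slow]=6 write a[4]=12, slow++,fast++
slow=4 fast=5: a[fast]=12=a[slow] dup, fast++
slow=4 fast=6: a[fast]=14≠a[slow]=12 write a[5]=14, slow++,fast++

slow=5, fast=7, prefix=[2, 4, 5, 6, 12, 14]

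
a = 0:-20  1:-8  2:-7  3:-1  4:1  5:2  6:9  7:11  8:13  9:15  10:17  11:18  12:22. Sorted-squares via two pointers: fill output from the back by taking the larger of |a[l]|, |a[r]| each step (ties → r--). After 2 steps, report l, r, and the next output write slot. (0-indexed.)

l=1, r=11, next write slot=10

l=0 r=12: |-20|<=|22| out[12]=484, r--
l=0 r=11: |-20|>|18| out[11]=400, l++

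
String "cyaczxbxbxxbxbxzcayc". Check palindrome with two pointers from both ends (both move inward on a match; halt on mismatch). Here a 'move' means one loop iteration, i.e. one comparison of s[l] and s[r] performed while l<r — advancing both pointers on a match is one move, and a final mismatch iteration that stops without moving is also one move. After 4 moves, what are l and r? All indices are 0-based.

[0,19] 'c'=='c' → l++,r--
[1,18] 'y'=='y' → l++,r--
[2,17] 'a'=='a' → l++,r--
[3,16] 'c'=='c' → l++,r--

l=4, r=15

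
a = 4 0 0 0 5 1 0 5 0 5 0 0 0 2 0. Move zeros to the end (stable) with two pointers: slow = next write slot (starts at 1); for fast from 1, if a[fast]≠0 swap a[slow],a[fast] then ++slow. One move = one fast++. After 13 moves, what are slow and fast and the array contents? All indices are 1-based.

slow=1 fast=1: a[fast]=4≠0 swap→a[1]=4, slow++,fast++
slow=2 fast=2: a[fast]=0, fast++
slow=2 fast=3: a[fast]=0, fast++
slow=2 fast=4: a[fast]=0, fast++
slow=2 fast=5: a[fast]=5≠0 swap→a[2]=5, slow++,fast++
slow=3 fast=6: a[fast]=1≠0 swap→a[3]=1, slow++,fast++
slow=4 fast=7: a[fast]=0, fast++
slow=4 fast=8: a[fast]=5≠0 swap→a[4]=5, slow++,fast++
slow=5 fast=9: a[fast]=0, fast++
slow=5 fast=10: a[fast]=5≠0 swap→a[5]=5, slow++,fast++
slow=6 fast=11: a[fast]=0, fast++
slow=6 fast=12: a[fast]=0, fast++
slow=6 fast=13: a[fast]=0, fast++

slow=6, fast=14, a=[4, 5, 1, 5, 5, 0, 0, 0, 0, 0, 0, 0, 0, 2, 0]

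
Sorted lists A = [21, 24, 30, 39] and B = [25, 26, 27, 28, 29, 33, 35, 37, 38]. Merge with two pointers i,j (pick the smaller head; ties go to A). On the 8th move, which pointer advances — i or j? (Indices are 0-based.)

i

[i=0,j=0] A[i]=21<=B[j]=25 take 21 → i++
[i=1,j=0] A[i]=24<=B[j]=25 take 24 → i++
[i=2,j=0] A[i]=30>B[j]=25 take 25 → j++
[i=2,j=1] A[i]=30>B[j]=26 take 26 → j++
[i=2,j=2] A[i]=30>B[j]=27 take 27 → j++
[i=2,j=3] A[i]=30>B[j]=28 take 28 → j++
[i=2,j=4] A[i]=30>B[j]=29 take 29 → j++
[i=2,j=5] A[i]=30<=B[j]=33 take 30 → i++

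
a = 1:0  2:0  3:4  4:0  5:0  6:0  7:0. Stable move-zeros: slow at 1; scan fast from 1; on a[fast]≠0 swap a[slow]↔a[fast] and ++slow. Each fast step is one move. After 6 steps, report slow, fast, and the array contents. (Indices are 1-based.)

slow=2, fast=7, a=[4, 0, 0, 0, 0, 0, 0]

slow=1 fast=1: a[fast]=0, fast++
slow=1 fast=2: a[fast]=0, fast++
slow=1 fast=3: a[fast]=4≠0 swap→a[1]=4, slow++,fast++
slow=2 fast=4: a[fast]=0, fast++
slow=2 fast=5: a[fast]=0, fast++
slow=2 fast=6: a[fast]=0, fast++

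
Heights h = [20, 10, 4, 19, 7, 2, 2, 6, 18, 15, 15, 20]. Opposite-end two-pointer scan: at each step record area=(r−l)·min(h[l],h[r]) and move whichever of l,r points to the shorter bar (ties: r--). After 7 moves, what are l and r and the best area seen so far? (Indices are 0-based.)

l=0 r=11: min(20,20)*11=220 best=220 *, r--
l=0 r=10: min(20,15)*10=150 best=220, r--
l=0 r=9: min(20,15)*9=135 best=220, r--
l=0 r=8: min(20,18)*8=144 best=220, r--
l=0 r=7: min(20,6)*7=42 best=220, r--
l=0 r=6: min(20,2)*6=12 best=220, r--
l=0 r=5: min(20,2)*5=10 best=220, r--

l=0, r=4, best area=220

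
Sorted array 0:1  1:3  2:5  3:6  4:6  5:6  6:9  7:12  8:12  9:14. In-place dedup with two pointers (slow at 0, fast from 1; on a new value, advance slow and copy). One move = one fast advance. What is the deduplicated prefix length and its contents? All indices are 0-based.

length 7; prefix = [1, 3, 5, 6, 9, 12, 14]

slow=0 fast=1: a[fast]=3≠a[slow]=1 write a[1]=3, slow++,fast++
slow=1 fast=2: a[fast]=5≠a[slow]=3 write a[2]=5, slow++,fast++
slow=2 fast=3: a[fast]=6≠a[slow]=5 write a[3]=6, slow++,fast++
slow=3 fast=4: a[fast]=6=a[slow] dup, fast++
slow=3 fast=5: a[fast]=6=a[slow] dup, fast++
slow=3 fast=6: a[fast]=9≠a[slow]=6 write a[4]=9, slow++,fast++
slow=4 fast=7: a[fast]=12≠a[slow]=9 write a[5]=12, slow++,fast++
slow=5 fast=8: a[fast]=12=a[slow] dup, fast++
slow=5 fast=9: a[fast]=14≠a[slow]=12 write a[6]=14, slow++,fast++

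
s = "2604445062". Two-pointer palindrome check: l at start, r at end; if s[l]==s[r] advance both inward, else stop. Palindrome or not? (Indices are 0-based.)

l=0 r=9: '2'=='2', l++,r--
l=1 r=8: '6'=='6', l++,r--
l=2 r=7: '0'=='0', l++,r--
l=3 r=6: '4'!='5', stop

not a palindrome (mismatch at 3,6)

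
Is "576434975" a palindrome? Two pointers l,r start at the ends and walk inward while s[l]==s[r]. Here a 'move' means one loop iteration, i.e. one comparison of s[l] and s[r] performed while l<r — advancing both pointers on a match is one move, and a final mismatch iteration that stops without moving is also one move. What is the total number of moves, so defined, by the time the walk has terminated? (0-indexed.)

3 moves

[0,8] '5'=='5' → l++,r--
[1,7] '7'=='7' → l++,r--
[2,6] '6'!='9' → stop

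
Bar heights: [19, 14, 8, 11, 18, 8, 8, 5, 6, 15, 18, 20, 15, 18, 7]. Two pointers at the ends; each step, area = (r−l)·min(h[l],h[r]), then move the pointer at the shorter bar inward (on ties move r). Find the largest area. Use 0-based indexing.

max area = 234

l=0 r=14: min(19,7)*14=98 best=98 *, r--
l=0 r=13: min(19,18)*13=234 best=234 *, r--
l=0 r=12: min(19,15)*12=180 best=234, r--
l=0 r=11: min(19,20)*11=209 best=234, l++
l=1 r=11: min(14,20)*10=140 best=234, l++
l=2 r=11: min(8,20)*9=72 best=234, l++
l=3 r=11: min(11,20)*8=88 best=234, l++
l=4 r=11: min(18,20)*7=126 best=234, l++
l=5 r=11: min(8,20)*6=48 best=234, l++
l=6 r=11: min(8,20)*5=40 best=234, l++
l=7 r=11: min(5,20)*4=20 best=234, l++
l=8 r=11: min(6,20)*3=18 best=234, l++
l=9 r=11: min(15,20)*2=30 best=234, l++
l=10 r=11: min(18,20)*1=18 best=234, l++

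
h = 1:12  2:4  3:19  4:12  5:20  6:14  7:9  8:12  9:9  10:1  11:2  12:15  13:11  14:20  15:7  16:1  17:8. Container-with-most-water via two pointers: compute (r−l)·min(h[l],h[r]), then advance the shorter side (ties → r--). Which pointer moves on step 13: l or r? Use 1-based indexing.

r

[1,17] min(12,8)*16=128 best=128 * → r--
[1,16] min(12,1)*15=15 best=128 → r--
[1,15] min(12,7)*14=98 best=128 → r--
[1,14] min(12,20)*13=156 best=156 * → l++
[2,14] min(4,20)*12=48 best=156 → l++
[3,14] min(19,20)*11=209 best=209 * → l++
[4,14] min(12,20)*10=120 best=209 → l++
[5,14] min(20,20)*9=180 best=209 → r--
[5,13] min(20,11)*8=88 best=209 → r--
[5,12] min(20,15)*7=105 best=209 → r--
[5,11] min(20,2)*6=12 best=209 → r--
[5,10] min(20,1)*5=5 best=209 → r--
[5,9] min(20,9)*4=36 best=209 → r--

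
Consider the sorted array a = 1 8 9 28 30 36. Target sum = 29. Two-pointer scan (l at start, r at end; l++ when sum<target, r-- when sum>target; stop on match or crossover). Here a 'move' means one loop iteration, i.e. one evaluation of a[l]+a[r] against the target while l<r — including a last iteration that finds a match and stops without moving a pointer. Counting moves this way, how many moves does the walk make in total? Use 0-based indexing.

l=0 r=5: 1+36=37 >29, r--
l=0 r=4: 1+30=31 >29, r--
l=0 r=3: 1+28=29, found

3 moves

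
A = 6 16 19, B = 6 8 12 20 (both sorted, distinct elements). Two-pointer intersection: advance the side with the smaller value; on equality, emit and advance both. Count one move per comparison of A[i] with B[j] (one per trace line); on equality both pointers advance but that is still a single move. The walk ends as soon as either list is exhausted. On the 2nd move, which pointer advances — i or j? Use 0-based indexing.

j

[i=0,j=0] 6==6 emit → i++,j++
[i=1,j=1] 16>8 → j++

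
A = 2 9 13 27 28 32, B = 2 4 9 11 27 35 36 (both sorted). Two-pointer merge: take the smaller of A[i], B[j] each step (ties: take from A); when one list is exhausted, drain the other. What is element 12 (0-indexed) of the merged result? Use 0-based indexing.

i=0 j=0: A[i]=2<=B[j]=2 take 2, i++
i=1 j=0: A[i]=9>B[j]=2 take 2, j++
i=1 j=1: A[i]=9>B[j]=4 take 4, j++
i=1 j=2: A[i]=9<=B[j]=9 take 9, i++
i=2 j=2: A[i]=13>B[j]=9 take 9, j++
i=2 j=3: A[i]=13>B[j]=11 take 11, j++
i=2 j=4: A[i]=13<=B[j]=27 take 13, i++
i=3 j=4: A[i]=27<=B[j]=27 take 27, i++
i=4 j=4: A[i]=28>B[j]=27 take 27, j++
i=4 j=5: A[i]=28<=B[j]=35 take 28, i++
i=5 j=5: A[i]=32<=B[j]=35 take 32, i++
i=6 j=5: A done, take B[j]=35, j++
i=6 j=6: A done, take B[j]=36, j++

merged[12] = 36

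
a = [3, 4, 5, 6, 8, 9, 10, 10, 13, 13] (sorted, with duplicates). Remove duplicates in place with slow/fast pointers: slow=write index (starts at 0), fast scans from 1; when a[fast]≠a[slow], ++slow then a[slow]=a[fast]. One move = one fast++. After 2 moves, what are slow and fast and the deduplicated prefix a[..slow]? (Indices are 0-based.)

slow=0 fast=1: a[fast]=4≠a[slow]=3 write a[1]=4, slow++,fast++
slow=1 fast=2: a[fast]=5≠a[slow]=4 write a[2]=5, slow++,fast++

slow=2, fast=3, prefix=[3, 4, 5]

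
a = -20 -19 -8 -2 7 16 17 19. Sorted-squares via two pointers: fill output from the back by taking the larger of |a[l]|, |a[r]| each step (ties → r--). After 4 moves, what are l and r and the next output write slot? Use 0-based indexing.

l=2, r=5, next write slot=3

[0,7] |-20|>|19| out[7]=400 → l++
[1,7] |-19|<=|19| out[6]=361 → r--
[1,6] |-19|>|17| out[5]=361 → l++
[2,6] |-8|<=|17| out[4]=289 → r--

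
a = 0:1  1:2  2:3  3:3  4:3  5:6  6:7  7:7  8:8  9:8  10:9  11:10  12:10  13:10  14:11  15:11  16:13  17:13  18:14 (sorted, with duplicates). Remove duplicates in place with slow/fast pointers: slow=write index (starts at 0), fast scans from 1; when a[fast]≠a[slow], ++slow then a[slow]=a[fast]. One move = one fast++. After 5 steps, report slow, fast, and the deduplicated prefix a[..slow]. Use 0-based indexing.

slow=3, fast=6, prefix=[1, 2, 3, 6]

(s=0,f=1) a[fast]=2≠a[slow]=1 write a[1]=2 → slow++,fast++
(s=1,f=2) a[fast]=3≠a[slow]=2 write a[2]=3 → slow++,fast++
(s=2,f=3) a[fast]=3=a[slow] dup → fast++
(s=2,f=4) a[fast]=3=a[slow] dup → fast++
(s=2,f=5) a[fast]=6≠a[slow]=3 write a[3]=6 → slow++,fast++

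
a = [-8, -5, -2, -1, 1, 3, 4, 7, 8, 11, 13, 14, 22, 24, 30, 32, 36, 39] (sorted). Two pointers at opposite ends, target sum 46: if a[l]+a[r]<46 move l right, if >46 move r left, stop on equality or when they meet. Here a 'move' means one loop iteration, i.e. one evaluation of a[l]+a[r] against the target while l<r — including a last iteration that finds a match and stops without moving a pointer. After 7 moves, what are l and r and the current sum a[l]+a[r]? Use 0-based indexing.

[0,17] -8+39=31 <46 → l++
[1,17] -5+39=34 <46 → l++
[2,17] -2+39=37 <46 → l++
[3,17] -1+39=38 <46 → l++
[4,17] 1+39=40 <46 → l++
[5,17] 3+39=42 <46 → l++
[6,17] 4+39=43 <46 → l++

l=7, r=17, sum=46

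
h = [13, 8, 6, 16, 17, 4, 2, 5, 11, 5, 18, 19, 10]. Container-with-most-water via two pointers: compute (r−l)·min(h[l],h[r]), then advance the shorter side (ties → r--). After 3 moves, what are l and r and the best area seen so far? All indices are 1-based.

l=3, r=12, best area=143

[1,13] min(13,10)*12=120 best=120 * → r--
[1,12] min(13,19)*11=143 best=143 * → l++
[2,12] min(8,19)*10=80 best=143 → l++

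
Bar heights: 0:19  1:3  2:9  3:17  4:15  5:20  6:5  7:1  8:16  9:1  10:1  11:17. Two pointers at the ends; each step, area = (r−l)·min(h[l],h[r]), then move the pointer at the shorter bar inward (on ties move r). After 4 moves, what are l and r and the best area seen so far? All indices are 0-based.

l=0, r=7, best area=187

[0,11] min(19,17)*11=187 best=187 * → r--
[0,10] min(19,1)*10=10 best=187 → r--
[0,9] min(19,1)*9=9 best=187 → r--
[0,8] min(19,16)*8=128 best=187 → r--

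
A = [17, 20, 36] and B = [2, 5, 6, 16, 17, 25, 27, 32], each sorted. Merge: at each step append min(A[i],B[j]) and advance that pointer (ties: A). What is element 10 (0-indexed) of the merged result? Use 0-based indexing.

i=0 j=0: A[i]=17>B[j]=2 take 2, j++
i=0 j=1: A[i]=17>B[j]=5 take 5, j++
i=0 j=2: A[i]=17>B[j]=6 take 6, j++
i=0 j=3: A[i]=17>B[j]=16 take 16, j++
i=0 j=4: A[i]=17<=B[j]=17 take 17, i++
i=1 j=4: A[i]=20>B[j]=17 take 17, j++
i=1 j=5: A[i]=20<=B[j]=25 take 20, i++
i=2 j=5: A[i]=36>B[j]=25 take 25, j++
i=2 j=6: A[i]=36>B[j]=27 take 27, j++
i=2 j=7: A[i]=36>B[j]=32 take 32, j++
i=2 j=8: B done, take A[i]=36, i++

merged[10] = 36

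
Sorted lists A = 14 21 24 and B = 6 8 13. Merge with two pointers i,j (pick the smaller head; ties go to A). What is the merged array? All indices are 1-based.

[6, 8, 13, 14, 21, 24]

i=1 j=1: A[i]=14>B[j]=6 take 6, j++
i=1 j=2: A[i]=14>B[j]=8 take 8, j++
i=1 j=3: A[i]=14>B[j]=13 take 13, j++
i=1 j=4: B done, take A[i]=14, i++
i=2 j=4: B done, take A[i]=21, i++
i=3 j=4: B done, take A[i]=24, i++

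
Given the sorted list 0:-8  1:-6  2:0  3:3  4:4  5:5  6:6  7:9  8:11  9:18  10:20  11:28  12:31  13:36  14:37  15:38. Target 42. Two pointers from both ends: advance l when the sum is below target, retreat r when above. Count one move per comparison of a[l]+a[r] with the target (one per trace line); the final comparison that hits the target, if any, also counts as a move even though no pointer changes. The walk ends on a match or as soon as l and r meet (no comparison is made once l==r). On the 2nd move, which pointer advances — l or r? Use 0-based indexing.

l

l=0 r=15: -8+38=30 <42, l++
l=1 r=15: -6+38=32 <42, l++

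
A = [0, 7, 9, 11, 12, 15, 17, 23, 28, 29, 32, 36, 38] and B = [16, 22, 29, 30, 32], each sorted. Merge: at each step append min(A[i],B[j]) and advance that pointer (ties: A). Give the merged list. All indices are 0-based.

[0, 7, 9, 11, 12, 15, 16, 17, 22, 23, 28, 29, 29, 30, 32, 32, 36, 38]

i=0 j=0: A[i]=0<=B[j]=16 take 0, i++
i=1 j=0: A[i]=7<=B[j]=16 take 7, i++
i=2 j=0: A[i]=9<=B[j]=16 take 9, i++
i=3 j=0: A[i]=11<=B[j]=16 take 11, i++
i=4 j=0: A[i]=12<=B[j]=16 take 12, i++
i=5 j=0: A[i]=15<=B[j]=16 take 15, i++
i=6 j=0: A[i]=17>B[j]=16 take 16, j++
i=6 j=1: A[i]=17<=B[j]=22 take 17, i++
i=7 j=1: A[i]=23>B[j]=22 take 22, j++
i=7 j=2: A[i]=23<=B[j]=29 take 23, i++
i=8 j=2: A[i]=28<=B[j]=29 take 28, i++
i=9 j=2: A[i]=29<=B[j]=29 take 29, i++
i=10 j=2: A[i]=32>B[j]=29 take 29, j++
i=10 j=3: A[i]=32>B[j]=30 take 30, j++
i=10 j=4: A[i]=32<=B[j]=32 take 32, i++
i=11 j=4: A[i]=36>B[j]=32 take 32, j++
i=11 j=5: B done, take A[i]=36, i++
i=12 j=5: B done, take A[i]=38, i++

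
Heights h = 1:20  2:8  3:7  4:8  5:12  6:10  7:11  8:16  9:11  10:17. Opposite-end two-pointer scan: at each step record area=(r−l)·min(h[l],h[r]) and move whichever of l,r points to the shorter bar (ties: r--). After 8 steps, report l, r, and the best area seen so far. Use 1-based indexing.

l=1, r=2, best area=153

[1,10] min(20,17)*9=153 best=153 * → r--
[1,9] min(20,11)*8=88 best=153 → r--
[1,8] min(20,16)*7=112 best=153 → r--
[1,7] min(20,11)*6=66 best=153 → r--
[1,6] min(20,10)*5=50 best=153 → r--
[1,5] min(20,12)*4=48 best=153 → r--
[1,4] min(20,8)*3=24 best=153 → r--
[1,3] min(20,7)*2=14 best=153 → r--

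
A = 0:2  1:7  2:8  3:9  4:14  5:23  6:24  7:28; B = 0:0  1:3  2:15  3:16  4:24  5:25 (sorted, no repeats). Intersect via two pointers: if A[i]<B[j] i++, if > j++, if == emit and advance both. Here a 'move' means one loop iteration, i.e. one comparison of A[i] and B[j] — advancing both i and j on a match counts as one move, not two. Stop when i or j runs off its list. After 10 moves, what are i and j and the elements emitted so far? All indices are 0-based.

[i=0,j=0] 2>0 → j++
[i=0,j=1] 2<3 → i++
[i=1,j=1] 7>3 → j++
[i=1,j=2] 7<15 → i++
[i=2,j=2] 8<15 → i++
[i=3,j=2] 9<15 → i++
[i=4,j=2] 14<15 → i++
[i=5,j=2] 23>15 → j++
[i=5,j=3] 23>16 → j++
[i=5,j=4] 23<24 → i++

i=6, j=4, emitted=[]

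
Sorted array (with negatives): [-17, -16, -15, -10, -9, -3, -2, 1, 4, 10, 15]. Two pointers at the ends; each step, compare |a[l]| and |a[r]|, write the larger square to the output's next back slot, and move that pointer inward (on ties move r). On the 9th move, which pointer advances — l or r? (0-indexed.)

l

l=0 r=10: |-17|>|15| out[10]=289, l++
l=1 r=10: |-16|>|15| out[9]=256, l++
l=2 r=10: |-15|<=|15| out[8]=225, r--
l=2 r=9: |-15|>|10| out[7]=225, l++
l=3 r=9: |-10|<=|10| out[6]=100, r--
l=3 r=8: |-10|>|4| out[5]=100, l++
l=4 r=8: |-9|>|4| out[4]=81, l++
l=5 r=8: |-3|<=|4| out[3]=16, r--
l=5 r=7: |-3|>|1| out[2]=9, l++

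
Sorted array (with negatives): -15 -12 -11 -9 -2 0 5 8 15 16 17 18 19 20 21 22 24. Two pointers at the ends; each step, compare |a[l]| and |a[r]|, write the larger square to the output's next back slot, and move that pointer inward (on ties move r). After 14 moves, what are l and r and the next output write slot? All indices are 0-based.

l=0 r=16: |-15|<=|24| out[16]=576, r--
l=0 r=15: |-15|<=|22| out[15]=484, r--
l=0 r=14: |-15|<=|21| out[14]=441, r--
l=0 r=13: |-15|<=|20| out[13]=400, r--
l=0 r=12: |-15|<=|19| out[12]=361, r--
l=0 r=11: |-15|<=|18| out[11]=324, r--
l=0 r=10: |-15|<=|17| out[10]=289, r--
l=0 r=9: |-15|<=|16| out[9]=256, r--
l=0 r=8: |-15|<=|15| out[8]=225, r--
l=0 r=7: |-15|>|8| out[7]=225, l++
l=1 r=7: |-12|>|8| out[6]=144, l++
l=2 r=7: |-11|>|8| out[5]=121, l++
l=3 r=7: |-9|>|8| out[4]=81, l++
l=4 r=7: |-2|<=|8| out[3]=64, r--

l=4, r=6, next write slot=2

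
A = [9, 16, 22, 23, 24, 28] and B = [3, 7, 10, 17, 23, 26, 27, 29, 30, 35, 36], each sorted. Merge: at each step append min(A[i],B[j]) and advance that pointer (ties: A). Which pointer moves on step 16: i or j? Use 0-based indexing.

j

i=0 j=0: A[i]=9>B[j]=3 take 3, j++
i=0 j=1: A[i]=9>B[j]=7 take 7, j++
i=0 j=2: A[i]=9<=B[j]=10 take 9, i++
i=1 j=2: A[i]=16>B[j]=10 take 10, j++
i=1 j=3: A[i]=16<=B[j]=17 take 16, i++
i=2 j=3: A[i]=22>B[j]=17 take 17, j++
i=2 j=4: A[i]=22<=B[j]=23 take 22, i++
i=3 j=4: A[i]=23<=B[j]=23 take 23, i++
i=4 j=4: A[i]=24>B[j]=23 take 23, j++
i=4 j=5: A[i]=24<=B[j]=26 take 24, i++
i=5 j=5: A[i]=28>B[j]=26 take 26, j++
i=5 j=6: A[i]=28>B[j]=27 take 27, j++
i=5 j=7: A[i]=28<=B[j]=29 take 28, i++
i=6 j=7: A done, take B[j]=29, j++
i=6 j=8: A done, take B[j]=30, j++
i=6 j=9: A done, take B[j]=35, j++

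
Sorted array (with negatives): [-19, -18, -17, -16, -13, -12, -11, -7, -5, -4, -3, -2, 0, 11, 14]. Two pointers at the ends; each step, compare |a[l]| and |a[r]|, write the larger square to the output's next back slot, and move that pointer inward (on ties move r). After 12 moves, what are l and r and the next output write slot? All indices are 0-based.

[0,14] |-19|>|14| out[14]=361 → l++
[1,14] |-18|>|14| out[13]=324 → l++
[2,14] |-17|>|14| out[12]=289 → l++
[3,14] |-16|>|14| out[11]=256 → l++
[4,14] |-13|<=|14| out[10]=196 → r--
[4,13] |-13|>|11| out[9]=169 → l++
[5,13] |-12|>|11| out[8]=144 → l++
[6,13] |-11|<=|11| out[7]=121 → r--
[6,12] |-11|>|0| out[6]=121 → l++
[7,12] |-7|>|0| out[5]=49 → l++
[8,12] |-5|>|0| out[4]=25 → l++
[9,12] |-4|>|0| out[3]=16 → l++

l=10, r=12, next write slot=2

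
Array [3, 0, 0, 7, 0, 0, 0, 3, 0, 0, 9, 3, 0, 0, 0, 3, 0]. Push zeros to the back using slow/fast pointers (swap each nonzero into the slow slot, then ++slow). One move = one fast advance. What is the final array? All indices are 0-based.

[3, 7, 3, 9, 3, 3, 0, 0, 0, 0, 0, 0, 0, 0, 0, 0, 0]

slow=0 fast=0: a[fast]=3≠0 swap→a[0]=3, slow++,fast++
slow=1 fast=1: a[fast]=0, fast++
slow=1 fast=2: a[fast]=0, fast++
slow=1 fast=3: a[fast]=7≠0 swap→a[1]=7, slow++,fast++
slow=2 fast=4: a[fast]=0, fast++
slow=2 fast=5: a[fast]=0, fast++
slow=2 fast=6: a[fast]=0, fast++
slow=2 fast=7: a[fast]=3≠0 swap→a[2]=3, slow++,fast++
slow=3 fast=8: a[fast]=0, fast++
slow=3 fast=9: a[fast]=0, fast++
slow=3 fast=10: a[fast]=9≠0 swap→a[3]=9, slow++,fast++
slow=4 fast=11: a[fast]=3≠0 swap→a[4]=3, slow++,fast++
slow=5 fast=12: a[fast]=0, fast++
slow=5 fast=13: a[fast]=0, fast++
slow=5 fast=14: a[fast]=0, fast++
slow=5 fast=15: a[fast]=3≠0 swap→a[5]=3, slow++,fast++
slow=6 fast=16: a[fast]=0, fast++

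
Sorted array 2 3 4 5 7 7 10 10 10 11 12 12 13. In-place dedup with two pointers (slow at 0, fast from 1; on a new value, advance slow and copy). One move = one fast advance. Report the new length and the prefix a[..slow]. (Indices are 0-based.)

length 9; prefix = [2, 3, 4, 5, 7, 10, 11, 12, 13]

(s=0,f=1) a[fast]=3≠a[slow]=2 write a[1]=3 → slow++,fast++
(s=1,f=2) a[fast]=4≠a[slow]=3 write a[2]=4 → slow++,fast++
(s=2,f=3) a[fast]=5≠a[slow]=4 write a[3]=5 → slow++,fast++
(s=3,f=4) a[fast]=7≠a[slow]=5 write a[4]=7 → slow++,fast++
(s=4,f=5) a[fast]=7=a[slow] dup → fast++
(s=4,f=6) a[fast]=10≠a[slow]=7 write a[5]=10 → slow++,fast++
(s=5,f=7) a[fast]=10=a[slow] dup → fast++
(s=5,f=8) a[fast]=10=a[slow] dup → fast++
(s=5,f=9) a[fast]=11≠a[slow]=10 write a[6]=11 → slow++,fast++
(s=6,f=10) a[fast]=12≠a[slow]=11 write a[7]=12 → slow++,fast++
(s=7,f=11) a[fast]=12=a[slow] dup → fast++
(s=7,f=12) a[fast]=13≠a[slow]=12 write a[8]=13 → slow++,fast++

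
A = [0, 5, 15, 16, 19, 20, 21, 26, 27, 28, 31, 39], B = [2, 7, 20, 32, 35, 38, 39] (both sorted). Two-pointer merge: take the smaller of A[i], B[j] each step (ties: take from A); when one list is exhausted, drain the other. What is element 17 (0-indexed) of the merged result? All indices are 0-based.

i=0 j=0: A[i]=0<=B[j]=2 take 0, i++
i=1 j=0: A[i]=5>B[j]=2 take 2, j++
i=1 j=1: A[i]=5<=B[j]=7 take 5, i++
i=2 j=1: A[i]=15>B[j]=7 take 7, j++
i=2 j=2: A[i]=15<=B[j]=20 take 15, i++
i=3 j=2: A[i]=16<=B[j]=20 take 16, i++
i=4 j=2: A[i]=19<=B[j]=20 take 19, i++
i=5 j=2: A[i]=20<=B[j]=20 take 20, i++
i=6 j=2: A[i]=21>B[j]=20 take 20, j++
i=6 j=3: A[i]=21<=B[j]=32 take 21, i++
i=7 j=3: A[i]=26<=B[j]=32 take 26, i++
i=8 j=3: A[i]=27<=B[j]=32 take 27, i++
i=9 j=3: A[i]=28<=B[j]=32 take 28, i++
i=10 j=3: A[i]=31<=B[j]=32 take 31, i++
i=11 j=3: A[i]=39>B[j]=32 take 32, j++
i=11 j=4: A[i]=39>B[j]=35 take 35, j++
i=11 j=5: A[i]=39>B[j]=38 take 38, j++
i=11 j=6: A[i]=39<=B[j]=39 take 39, i++
i=12 j=6: A done, take B[j]=39, j++

merged[17] = 39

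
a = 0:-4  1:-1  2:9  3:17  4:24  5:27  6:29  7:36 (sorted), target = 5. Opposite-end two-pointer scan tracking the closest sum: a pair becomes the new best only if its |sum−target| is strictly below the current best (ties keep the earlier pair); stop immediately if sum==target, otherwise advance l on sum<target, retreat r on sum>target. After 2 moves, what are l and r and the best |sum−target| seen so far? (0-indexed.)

[0,7] -4+36=32 d=27 * → r--
[0,6] -4+29=25 d=20 * → r--

l=0, r=5, best |Δ|=20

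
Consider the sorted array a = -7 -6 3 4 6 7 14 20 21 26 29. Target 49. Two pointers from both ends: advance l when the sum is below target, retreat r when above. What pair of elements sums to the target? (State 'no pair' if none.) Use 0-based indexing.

(20, 29)

[0,10] -7+29=22 <49 → l++
[1,10] -6+29=23 <49 → l++
[2,10] 3+29=32 <49 → l++
[3,10] 4+29=33 <49 → l++
[4,10] 6+29=35 <49 → l++
[5,10] 7+29=36 <49 → l++
[6,10] 14+29=43 <49 → l++
[7,10] 20+29=49 → found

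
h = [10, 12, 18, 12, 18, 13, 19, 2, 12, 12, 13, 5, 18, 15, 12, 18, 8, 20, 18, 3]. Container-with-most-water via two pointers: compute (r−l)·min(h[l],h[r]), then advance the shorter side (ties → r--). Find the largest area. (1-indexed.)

max area = 288

l=1 r=20: min(10,3)*19=57 best=57 *, r--
l=1 r=19: min(10,18)*18=180 best=180 *, l++
l=2 r=19: min(12,18)*17=204 best=204 *, l++
l=3 r=19: min(18,18)*16=288 best=288 *, r--
l=3 r=18: min(18,20)*15=270 best=288, l++
l=4 r=18: min(12,20)*14=168 best=288, l++
l=5 r=18: min(18,20)*13=234 best=288, l++
l=6 r=18: min(13,20)*12=156 best=288, l++
l=7 r=18: min(19,20)*11=209 best=288, l++
l=8 r=18: min(2,20)*10=20 best=288, l++
l=9 r=18: min(12,20)*9=108 best=288, l++
l=10 r=18: min(12,20)*8=96 best=288, l++
l=11 r=18: min(13,20)*7=91 best=288, l++
l=12 r=18: min(5,20)*6=30 best=288, l++
l=13 r=18: min(18,20)*5=90 best=288, l++
l=14 r=18: min(15,20)*4=60 best=288, l++
l=15 r=18: min(12,20)*3=36 best=288, l++
l=16 r=18: min(18,20)*2=36 best=288, l++
l=17 r=18: min(8,20)*1=8 best=288, l++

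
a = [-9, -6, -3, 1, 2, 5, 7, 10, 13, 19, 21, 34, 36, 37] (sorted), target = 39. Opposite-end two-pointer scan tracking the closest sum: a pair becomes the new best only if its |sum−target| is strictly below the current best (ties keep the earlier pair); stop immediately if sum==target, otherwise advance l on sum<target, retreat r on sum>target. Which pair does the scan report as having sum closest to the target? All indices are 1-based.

[1,14] -9+37=28 d=11 * → l++
[2,14] -6+37=31 d=8 * → l++
[3,14] -3+37=34 d=5 * → l++
[4,14] 1+37=38 d=1 * → l++
[5,14] 2+37=39 d=0 * → stop

pair (2, 37) with sum 39 (|Δ|=0)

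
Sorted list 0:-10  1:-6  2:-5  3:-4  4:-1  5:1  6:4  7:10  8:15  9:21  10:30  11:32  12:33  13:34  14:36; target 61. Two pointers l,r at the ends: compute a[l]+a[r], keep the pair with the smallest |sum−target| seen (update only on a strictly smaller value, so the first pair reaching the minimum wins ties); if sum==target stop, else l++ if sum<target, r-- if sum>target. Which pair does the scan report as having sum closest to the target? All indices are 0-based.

pair (30, 32) with sum 62 (|Δ|=1)

l=0 r=14: -10+36=26 d=35 *, l++
l=1 r=14: -6+36=30 d=31 *, l++
l=2 r=14: -5+36=31 d=30 *, l++
l=3 r=14: -4+36=32 d=29 *, l++
l=4 r=14: -1+36=35 d=26 *, l++
l=5 r=14: 1+36=37 d=24 *, l++
l=6 r=14: 4+36=40 d=21 *, l++
l=7 r=14: 10+36=46 d=15 *, l++
l=8 r=14: 15+36=51 d=10 *, l++
l=9 r=14: 21+36=57 d=4 *, l++
l=10 r=14: 30+36=66 d=5, r--
l=10 r=13: 30+34=64 d=3 *, r--
l=10 r=12: 30+33=63 d=2 *, r--
l=10 r=11: 30+32=62 d=1 *, r--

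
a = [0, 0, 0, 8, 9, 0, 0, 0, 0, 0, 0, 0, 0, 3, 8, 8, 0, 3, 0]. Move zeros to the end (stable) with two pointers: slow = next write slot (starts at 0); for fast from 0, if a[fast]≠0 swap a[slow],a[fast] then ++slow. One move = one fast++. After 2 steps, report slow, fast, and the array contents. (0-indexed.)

slow=0 fast=0: a[fast]=0, fast++
slow=0 fast=1: a[fast]=0, fast++

slow=0, fast=2, a=[0, 0, 0, 8, 9, 0, 0, 0, 0, 0, 0, 0, 0, 3, 8, 8, 0, 3, 0]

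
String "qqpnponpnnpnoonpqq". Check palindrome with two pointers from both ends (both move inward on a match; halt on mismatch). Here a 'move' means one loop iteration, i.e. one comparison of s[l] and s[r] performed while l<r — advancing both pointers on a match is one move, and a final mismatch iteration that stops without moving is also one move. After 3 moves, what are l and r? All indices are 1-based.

l=4, r=15

l=1 r=18: 'q'=='q', l++,r--
l=2 r=17: 'q'=='q', l++,r--
l=3 r=16: 'p'=='p', l++,r--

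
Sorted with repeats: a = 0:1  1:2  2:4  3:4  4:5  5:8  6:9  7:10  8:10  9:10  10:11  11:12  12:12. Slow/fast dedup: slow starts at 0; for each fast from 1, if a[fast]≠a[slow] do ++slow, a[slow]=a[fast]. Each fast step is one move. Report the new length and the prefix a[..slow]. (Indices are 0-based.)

slow=0 fast=1: a[fast]=2≠a[slow]=1 write a[1]=2, slow++,fast++
slow=1 fast=2: a[fast]=4≠a[slow]=2 write a[2]=4, slow++,fast++
slow=2 fast=3: a[fast]=4=a[slow] dup, fast++
slow=2 fast=4: a[fast]=5≠a[slow]=4 write a[3]=5, slow++,fast++
slow=3 fast=5: a[fast]=8≠a[slow]=5 write a[4]=8, slow++,fast++
slow=4 fast=6: a[fast]=9≠a[slow]=8 write a[5]=9, slow++,fast++
slow=5 fast=7: a[fast]=10≠a[slow]=9 write a[6]=10, slow++,fast++
slow=6 fast=8: a[fast]=10=a[slow] dup, fast++
slow=6 fast=9: a[fast]=10=a[slow] dup, fast++
slow=6 fast=10: a[fast]=11≠a[slow]=10 write a[7]=11, slow++,fast++
slow=7 fast=11: a[fast]=12≠a[slow]=11 write a[8]=12, slow++,fast++
slow=8 fast=12: a[fast]=12=a[slow] dup, fast++

length 9; prefix = [1, 2, 4, 5, 8, 9, 10, 11, 12]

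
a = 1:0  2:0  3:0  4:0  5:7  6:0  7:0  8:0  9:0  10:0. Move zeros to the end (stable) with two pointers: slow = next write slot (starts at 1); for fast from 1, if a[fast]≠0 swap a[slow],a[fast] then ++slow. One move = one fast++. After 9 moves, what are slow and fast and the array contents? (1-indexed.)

slow=2, fast=10, a=[7, 0, 0, 0, 0, 0, 0, 0, 0, 0]

slow=1 fast=1: a[fast]=0, fast++
slow=1 fast=2: a[fast]=0, fast++
slow=1 fast=3: a[fast]=0, fast++
slow=1 fast=4: a[fast]=0, fast++
slow=1 fast=5: a[fast]=7≠0 swap→a[1]=7, slow++,fast++
slow=2 fast=6: a[fast]=0, fast++
slow=2 fast=7: a[fast]=0, fast++
slow=2 fast=8: a[fast]=0, fast++
slow=2 fast=9: a[fast]=0, fast++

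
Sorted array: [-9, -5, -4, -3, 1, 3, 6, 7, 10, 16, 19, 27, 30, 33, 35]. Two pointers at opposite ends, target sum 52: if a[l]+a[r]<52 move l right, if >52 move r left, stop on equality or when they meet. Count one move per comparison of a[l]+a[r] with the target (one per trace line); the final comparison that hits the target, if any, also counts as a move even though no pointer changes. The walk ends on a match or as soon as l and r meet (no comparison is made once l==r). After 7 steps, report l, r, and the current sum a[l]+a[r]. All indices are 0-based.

l=7, r=14, sum=42

[0,14] -9+35=26 <52 → l++
[1,14] -5+35=30 <52 → l++
[2,14] -4+35=31 <52 → l++
[3,14] -3+35=32 <52 → l++
[4,14] 1+35=36 <52 → l++
[5,14] 3+35=38 <52 → l++
[6,14] 6+35=41 <52 → l++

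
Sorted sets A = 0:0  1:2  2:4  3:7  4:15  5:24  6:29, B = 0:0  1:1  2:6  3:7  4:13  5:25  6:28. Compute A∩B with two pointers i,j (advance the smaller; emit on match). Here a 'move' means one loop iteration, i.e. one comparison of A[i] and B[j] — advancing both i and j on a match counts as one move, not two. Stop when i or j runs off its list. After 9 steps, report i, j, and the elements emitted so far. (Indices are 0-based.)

i=6, j=5, emitted=[0, 7]

[i=0,j=0] 0==0 emit → i++,j++
[i=1,j=1] 2>1 → j++
[i=1,j=2] 2<6 → i++
[i=2,j=2] 4<6 → i++
[i=3,j=2] 7>6 → j++
[i=3,j=3] 7==7 emit → i++,j++
[i=4,j=4] 15>13 → j++
[i=4,j=5] 15<25 → i++
[i=5,j=5] 24<25 → i++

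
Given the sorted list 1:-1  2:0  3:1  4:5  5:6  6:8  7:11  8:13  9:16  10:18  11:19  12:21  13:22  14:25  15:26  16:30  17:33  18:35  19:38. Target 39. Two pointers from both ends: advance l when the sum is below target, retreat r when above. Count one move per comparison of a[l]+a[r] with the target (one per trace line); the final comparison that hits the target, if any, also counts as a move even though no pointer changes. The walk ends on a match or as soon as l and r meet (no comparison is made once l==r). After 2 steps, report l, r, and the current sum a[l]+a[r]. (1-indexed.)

[1,19] -1+38=37 <39 → l++
[2,19] 0+38=38 <39 → l++

l=3, r=19, sum=39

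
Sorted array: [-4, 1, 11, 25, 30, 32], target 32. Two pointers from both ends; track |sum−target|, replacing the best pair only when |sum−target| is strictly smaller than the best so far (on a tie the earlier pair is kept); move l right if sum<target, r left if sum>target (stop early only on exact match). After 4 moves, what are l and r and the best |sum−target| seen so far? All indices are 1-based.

l=3, r=4, best |Δ|=1

l=1 r=6: -4+32=28 d=4 *, l++
l=2 r=6: 1+32=33 d=1 *, r--
l=2 r=5: 1+30=31 d=1, l++
l=3 r=5: 11+30=41 d=9, r--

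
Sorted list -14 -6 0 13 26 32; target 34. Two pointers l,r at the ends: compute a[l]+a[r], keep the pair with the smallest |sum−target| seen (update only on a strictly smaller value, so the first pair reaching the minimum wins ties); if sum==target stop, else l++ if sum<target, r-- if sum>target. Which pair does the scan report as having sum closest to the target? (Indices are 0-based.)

l=0 r=5: -14+32=18 d=16 *, l++
l=1 r=5: -6+32=26 d=8 *, l++
l=2 r=5: 0+32=32 d=2 *, l++
l=3 r=5: 13+32=45 d=11, r--
l=3 r=4: 13+26=39 d=5, r--

pair (0, 32) with sum 32 (|Δ|=2)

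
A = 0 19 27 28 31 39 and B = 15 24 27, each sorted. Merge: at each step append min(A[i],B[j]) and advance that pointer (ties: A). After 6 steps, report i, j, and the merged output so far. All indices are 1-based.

i=4, j=4, merged so far=[0, 15, 19, 24, 27, 27]

[i=1,j=1] A[i]=0<=B[j]=15 take 0 → i++
[i=2,j=1] A[i]=19>B[j]=15 take 15 → j++
[i=2,j=2] A[i]=19<=B[j]=24 take 19 → i++
[i=3,j=2] A[i]=27>B[j]=24 take 24 → j++
[i=3,j=3] A[i]=27<=B[j]=27 take 27 → i++
[i=4,j=3] A[i]=28>B[j]=27 take 27 → j++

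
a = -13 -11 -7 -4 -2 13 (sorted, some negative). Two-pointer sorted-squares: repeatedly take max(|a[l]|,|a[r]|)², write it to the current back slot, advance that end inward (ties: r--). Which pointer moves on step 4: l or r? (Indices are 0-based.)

l=0 r=5: |-13|<=|13| out[5]=169, r--
l=0 r=4: |-13|>|-2| out[4]=169, l++
l=1 r=4: |-11|>|-2| out[3]=121, l++
l=2 r=4: |-7|>|-2| out[2]=49, l++

l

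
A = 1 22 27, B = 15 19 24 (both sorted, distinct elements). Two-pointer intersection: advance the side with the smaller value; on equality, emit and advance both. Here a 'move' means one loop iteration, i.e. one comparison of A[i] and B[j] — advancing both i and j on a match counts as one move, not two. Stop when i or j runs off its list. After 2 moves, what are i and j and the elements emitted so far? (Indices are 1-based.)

i=2, j=2, emitted=[]

i=1 j=1: 1<15, i++
i=2 j=1: 22>15, j++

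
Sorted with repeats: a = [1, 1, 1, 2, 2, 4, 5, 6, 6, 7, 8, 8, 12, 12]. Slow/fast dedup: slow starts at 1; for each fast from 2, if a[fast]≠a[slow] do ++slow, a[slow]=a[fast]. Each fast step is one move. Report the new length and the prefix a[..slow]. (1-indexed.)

length 8; prefix = [1, 2, 4, 5, 6, 7, 8, 12]

slow=1 fast=2: a[fast]=1=a[slow] dup, fast++
slow=1 fast=3: a[fast]=1=a[slow] dup, fast++
slow=1 fast=4: a[fast]=2≠a[slow]=1 write a[2]=2, slow++,fast++
slow=2 fast=5: a[fast]=2=a[slow] dup, fast++
slow=2 fast=6: a[fast]=4≠a[slow]=2 write a[3]=4, slow++,fast++
slow=3 fast=7: a[fast]=5≠a[slow]=4 write a[4]=5, slow++,fast++
slow=4 fast=8: a[fast]=6≠a[slow]=5 write a[5]=6, slow++,fast++
slow=5 fast=9: a[fast]=6=a[slow] dup, fast++
slow=5 fast=10: a[fast]=7≠a[slow]=6 write a[6]=7, slow++,fast++
slow=6 fast=11: a[fast]=8≠a[slow]=7 write a[7]=8, slow++,fast++
slow=7 fast=12: a[fast]=8=a[slow] dup, fast++
slow=7 fast=13: a[fast]=12≠a[slow]=8 write a[8]=12, slow++,fast++
slow=8 fast=14: a[fast]=12=a[slow] dup, fast++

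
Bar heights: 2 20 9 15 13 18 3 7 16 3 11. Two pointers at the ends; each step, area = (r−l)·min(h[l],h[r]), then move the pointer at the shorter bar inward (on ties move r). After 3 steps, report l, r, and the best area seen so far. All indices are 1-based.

l=2, r=9, best area=99

[1,11] min(2,11)*10=20 best=20 * → l++
[2,11] min(20,11)*9=99 best=99 * → r--
[2,10] min(20,3)*8=24 best=99 → r--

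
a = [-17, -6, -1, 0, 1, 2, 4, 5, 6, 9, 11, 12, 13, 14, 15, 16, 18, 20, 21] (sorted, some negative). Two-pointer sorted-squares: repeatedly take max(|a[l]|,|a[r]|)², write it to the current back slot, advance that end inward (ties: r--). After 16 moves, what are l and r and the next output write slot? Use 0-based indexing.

l=2, r=4, next write slot=2

[0,18] |-17|<=|21| out[18]=441 → r--
[0,17] |-17|<=|20| out[17]=400 → r--
[0,16] |-17|<=|18| out[16]=324 → r--
[0,15] |-17|>|16| out[15]=289 → l++
[1,15] |-6|<=|16| out[14]=256 → r--
[1,14] |-6|<=|15| out[13]=225 → r--
[1,13] |-6|<=|14| out[12]=196 → r--
[1,12] |-6|<=|13| out[11]=169 → r--
[1,11] |-6|<=|12| out[10]=144 → r--
[1,10] |-6|<=|11| out[9]=121 → r--
[1,9] |-6|<=|9| out[8]=81 → r--
[1,8] |-6|<=|6| out[7]=36 → r--
[1,7] |-6|>|5| out[6]=36 → l++
[2,7] |-1|<=|5| out[5]=25 → r--
[2,6] |-1|<=|4| out[4]=16 → r--
[2,5] |-1|<=|2| out[3]=4 → r--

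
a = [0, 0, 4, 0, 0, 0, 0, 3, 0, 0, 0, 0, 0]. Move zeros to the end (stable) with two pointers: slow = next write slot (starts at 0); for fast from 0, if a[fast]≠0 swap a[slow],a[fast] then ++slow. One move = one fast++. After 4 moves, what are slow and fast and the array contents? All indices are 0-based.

(s=0,f=0) a[fast]=0 → fast++
(s=0,f=1) a[fast]=0 → fast++
(s=0,f=2) a[fast]=4≠0 swap→a[0]=4 → slow++,fast++
(s=1,f=3) a[fast]=0 → fast++

slow=1, fast=4, a=[4, 0, 0, 0, 0, 0, 0, 3, 0, 0, 0, 0, 0]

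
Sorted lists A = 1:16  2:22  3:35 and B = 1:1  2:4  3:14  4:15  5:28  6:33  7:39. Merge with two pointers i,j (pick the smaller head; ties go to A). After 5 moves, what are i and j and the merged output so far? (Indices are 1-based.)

i=2, j=5, merged so far=[1, 4, 14, 15, 16]

[i=1,j=1] A[i]=16>B[j]=1 take 1 → j++
[i=1,j=2] A[i]=16>B[j]=4 take 4 → j++
[i=1,j=3] A[i]=16>B[j]=14 take 14 → j++
[i=1,j=4] A[i]=16>B[j]=15 take 15 → j++
[i=1,j=5] A[i]=16<=B[j]=28 take 16 → i++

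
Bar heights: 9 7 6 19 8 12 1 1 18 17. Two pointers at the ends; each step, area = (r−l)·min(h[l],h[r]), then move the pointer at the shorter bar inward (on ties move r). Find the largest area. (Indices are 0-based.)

[0,9] min(9,17)*9=81 best=81 * → l++
[1,9] min(7,17)*8=56 best=81 → l++
[2,9] min(6,17)*7=42 best=81 → l++
[3,9] min(19,17)*6=102 best=102 * → r--
[3,8] min(19,18)*5=90 best=102 → r--
[3,7] min(19,1)*4=4 best=102 → r--
[3,6] min(19,1)*3=3 best=102 → r--
[3,5] min(19,12)*2=24 best=102 → r--
[3,4] min(19,8)*1=8 best=102 → r--

max area = 102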